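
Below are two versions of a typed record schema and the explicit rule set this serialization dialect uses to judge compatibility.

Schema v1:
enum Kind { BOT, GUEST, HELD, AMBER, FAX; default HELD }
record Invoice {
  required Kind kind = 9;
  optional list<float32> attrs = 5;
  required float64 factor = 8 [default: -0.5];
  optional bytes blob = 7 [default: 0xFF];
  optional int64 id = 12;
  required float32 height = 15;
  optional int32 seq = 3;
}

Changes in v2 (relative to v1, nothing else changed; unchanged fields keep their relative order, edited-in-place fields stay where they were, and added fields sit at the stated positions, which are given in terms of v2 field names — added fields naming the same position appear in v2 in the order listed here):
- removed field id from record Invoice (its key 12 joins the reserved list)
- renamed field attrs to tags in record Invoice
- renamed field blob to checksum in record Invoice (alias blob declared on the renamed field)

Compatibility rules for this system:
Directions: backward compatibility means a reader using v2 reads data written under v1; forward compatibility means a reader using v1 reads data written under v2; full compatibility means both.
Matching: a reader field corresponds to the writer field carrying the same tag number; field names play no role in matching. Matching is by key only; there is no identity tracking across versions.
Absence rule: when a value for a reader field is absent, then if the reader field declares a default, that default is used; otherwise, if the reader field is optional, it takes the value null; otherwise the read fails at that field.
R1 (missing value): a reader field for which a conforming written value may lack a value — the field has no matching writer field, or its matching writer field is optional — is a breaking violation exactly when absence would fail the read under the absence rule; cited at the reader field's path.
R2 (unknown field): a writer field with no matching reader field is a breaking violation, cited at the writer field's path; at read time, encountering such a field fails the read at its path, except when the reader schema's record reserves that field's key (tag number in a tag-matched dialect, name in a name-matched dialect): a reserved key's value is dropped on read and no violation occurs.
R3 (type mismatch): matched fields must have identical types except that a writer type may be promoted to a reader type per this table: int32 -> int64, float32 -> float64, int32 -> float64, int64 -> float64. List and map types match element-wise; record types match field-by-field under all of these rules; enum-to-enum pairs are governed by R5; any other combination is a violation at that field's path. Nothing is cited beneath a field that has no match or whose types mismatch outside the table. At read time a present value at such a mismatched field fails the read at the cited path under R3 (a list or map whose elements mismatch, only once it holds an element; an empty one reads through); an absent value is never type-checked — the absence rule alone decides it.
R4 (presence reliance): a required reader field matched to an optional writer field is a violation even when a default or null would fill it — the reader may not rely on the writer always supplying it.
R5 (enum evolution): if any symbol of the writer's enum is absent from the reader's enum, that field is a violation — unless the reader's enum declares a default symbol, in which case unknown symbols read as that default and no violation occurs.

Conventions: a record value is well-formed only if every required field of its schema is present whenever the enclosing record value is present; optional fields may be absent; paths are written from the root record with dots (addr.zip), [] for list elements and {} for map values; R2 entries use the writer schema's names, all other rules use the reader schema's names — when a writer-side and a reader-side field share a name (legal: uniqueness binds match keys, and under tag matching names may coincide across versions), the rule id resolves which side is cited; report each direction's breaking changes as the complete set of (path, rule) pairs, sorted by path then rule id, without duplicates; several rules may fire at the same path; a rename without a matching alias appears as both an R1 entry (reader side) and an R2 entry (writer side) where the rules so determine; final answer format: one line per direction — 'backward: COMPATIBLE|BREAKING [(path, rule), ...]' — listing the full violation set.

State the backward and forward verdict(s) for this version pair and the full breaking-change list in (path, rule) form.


in Invoice below, arrows point writer -> reader
backward for Invoice (reader v2, writer v1):
  Kind -> Kind, writer required: kind aligns to kind
  list<float32> -> list<float32>, writer optional: tags aligns to attrs
  float64 -> float64, writer required: factor aligns to factor
  bytes -> bytes, writer optional: checksum aligns to blob
  float32 -> float32, writer required: height aligns to height
  int32 -> int32, writer optional: seq aligns to seq
  writer id: unknown to reader
  => backward: COMPATIBLE
forward for Invoice (reader v1, writer v2):
  Kind -> Kind, writer required: kind aligns to kind
  list<float32> -> list<float32>, writer optional: attrs aligns to tags
  float64 -> float64, writer required: factor aligns to factor
  bytes -> bytes, writer optional: blob aligns to checksum
  id: no writer match
  float32 -> float32, writer required: height aligns to height
  int32 -> int32, writer optional: seq aligns to seq
  => forward: COMPATIBLE

backward: COMPATIBLE []; forward: COMPATIBLE []


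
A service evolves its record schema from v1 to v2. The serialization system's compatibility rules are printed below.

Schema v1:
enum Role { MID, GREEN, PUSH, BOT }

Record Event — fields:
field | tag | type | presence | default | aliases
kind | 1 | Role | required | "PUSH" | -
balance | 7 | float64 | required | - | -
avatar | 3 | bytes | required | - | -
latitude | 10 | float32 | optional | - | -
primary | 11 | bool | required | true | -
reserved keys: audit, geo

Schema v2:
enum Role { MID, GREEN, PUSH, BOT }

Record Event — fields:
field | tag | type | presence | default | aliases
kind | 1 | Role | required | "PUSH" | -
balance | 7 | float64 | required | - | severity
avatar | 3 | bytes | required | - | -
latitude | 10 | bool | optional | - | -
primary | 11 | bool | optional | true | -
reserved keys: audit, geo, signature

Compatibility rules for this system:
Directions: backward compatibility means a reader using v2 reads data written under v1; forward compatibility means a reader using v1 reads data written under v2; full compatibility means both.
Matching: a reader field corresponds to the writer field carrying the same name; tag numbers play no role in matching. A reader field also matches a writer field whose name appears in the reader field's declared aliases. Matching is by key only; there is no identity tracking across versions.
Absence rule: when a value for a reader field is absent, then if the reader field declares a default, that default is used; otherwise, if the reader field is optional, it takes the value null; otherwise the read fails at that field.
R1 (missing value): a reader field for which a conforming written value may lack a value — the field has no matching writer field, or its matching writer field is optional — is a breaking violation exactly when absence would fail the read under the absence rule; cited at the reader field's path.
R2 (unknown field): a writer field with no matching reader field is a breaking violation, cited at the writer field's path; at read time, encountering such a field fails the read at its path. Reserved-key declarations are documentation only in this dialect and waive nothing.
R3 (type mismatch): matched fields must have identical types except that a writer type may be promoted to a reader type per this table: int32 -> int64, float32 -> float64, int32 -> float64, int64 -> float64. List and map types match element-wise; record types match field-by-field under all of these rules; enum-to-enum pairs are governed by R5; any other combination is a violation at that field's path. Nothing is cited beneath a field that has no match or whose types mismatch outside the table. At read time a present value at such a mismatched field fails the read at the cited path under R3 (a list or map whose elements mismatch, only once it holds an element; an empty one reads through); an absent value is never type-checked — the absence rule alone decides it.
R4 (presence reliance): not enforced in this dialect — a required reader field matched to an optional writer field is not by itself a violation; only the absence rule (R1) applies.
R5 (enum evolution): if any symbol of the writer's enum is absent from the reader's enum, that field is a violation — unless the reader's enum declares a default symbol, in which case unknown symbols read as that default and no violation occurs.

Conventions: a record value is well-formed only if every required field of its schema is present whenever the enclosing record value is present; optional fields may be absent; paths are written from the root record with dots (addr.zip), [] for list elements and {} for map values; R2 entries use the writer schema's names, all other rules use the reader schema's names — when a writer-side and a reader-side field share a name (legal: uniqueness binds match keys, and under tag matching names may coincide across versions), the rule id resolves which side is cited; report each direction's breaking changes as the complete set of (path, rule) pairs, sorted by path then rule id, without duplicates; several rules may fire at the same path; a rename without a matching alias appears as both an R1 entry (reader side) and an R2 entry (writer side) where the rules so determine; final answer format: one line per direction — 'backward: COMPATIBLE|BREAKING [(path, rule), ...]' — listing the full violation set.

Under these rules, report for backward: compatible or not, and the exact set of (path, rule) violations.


backward: BREAKING [(latitude, R3)]

in Event below, arrows point writer -> reader
backward on Event — v2 reading data written by v1:
  Role -> Role, writer required: kind aligns to kind
  float64 -> float64, writer required: balance aligns to balance
  bytes -> bytes, writer required: avatar aligns to avatar
  float32 -> bool, writer optional: latitude aligns to latitude
  bool -> bool, writer required: primary aligns to primary
  R3 fires at latitude
  backward on Event therefore BREAKING (1)
checking off the Event differences that do not matter here:
  field primary in record Event: required changed to optional -> no rule fires on it in Event's dialect; the asked verdict holds


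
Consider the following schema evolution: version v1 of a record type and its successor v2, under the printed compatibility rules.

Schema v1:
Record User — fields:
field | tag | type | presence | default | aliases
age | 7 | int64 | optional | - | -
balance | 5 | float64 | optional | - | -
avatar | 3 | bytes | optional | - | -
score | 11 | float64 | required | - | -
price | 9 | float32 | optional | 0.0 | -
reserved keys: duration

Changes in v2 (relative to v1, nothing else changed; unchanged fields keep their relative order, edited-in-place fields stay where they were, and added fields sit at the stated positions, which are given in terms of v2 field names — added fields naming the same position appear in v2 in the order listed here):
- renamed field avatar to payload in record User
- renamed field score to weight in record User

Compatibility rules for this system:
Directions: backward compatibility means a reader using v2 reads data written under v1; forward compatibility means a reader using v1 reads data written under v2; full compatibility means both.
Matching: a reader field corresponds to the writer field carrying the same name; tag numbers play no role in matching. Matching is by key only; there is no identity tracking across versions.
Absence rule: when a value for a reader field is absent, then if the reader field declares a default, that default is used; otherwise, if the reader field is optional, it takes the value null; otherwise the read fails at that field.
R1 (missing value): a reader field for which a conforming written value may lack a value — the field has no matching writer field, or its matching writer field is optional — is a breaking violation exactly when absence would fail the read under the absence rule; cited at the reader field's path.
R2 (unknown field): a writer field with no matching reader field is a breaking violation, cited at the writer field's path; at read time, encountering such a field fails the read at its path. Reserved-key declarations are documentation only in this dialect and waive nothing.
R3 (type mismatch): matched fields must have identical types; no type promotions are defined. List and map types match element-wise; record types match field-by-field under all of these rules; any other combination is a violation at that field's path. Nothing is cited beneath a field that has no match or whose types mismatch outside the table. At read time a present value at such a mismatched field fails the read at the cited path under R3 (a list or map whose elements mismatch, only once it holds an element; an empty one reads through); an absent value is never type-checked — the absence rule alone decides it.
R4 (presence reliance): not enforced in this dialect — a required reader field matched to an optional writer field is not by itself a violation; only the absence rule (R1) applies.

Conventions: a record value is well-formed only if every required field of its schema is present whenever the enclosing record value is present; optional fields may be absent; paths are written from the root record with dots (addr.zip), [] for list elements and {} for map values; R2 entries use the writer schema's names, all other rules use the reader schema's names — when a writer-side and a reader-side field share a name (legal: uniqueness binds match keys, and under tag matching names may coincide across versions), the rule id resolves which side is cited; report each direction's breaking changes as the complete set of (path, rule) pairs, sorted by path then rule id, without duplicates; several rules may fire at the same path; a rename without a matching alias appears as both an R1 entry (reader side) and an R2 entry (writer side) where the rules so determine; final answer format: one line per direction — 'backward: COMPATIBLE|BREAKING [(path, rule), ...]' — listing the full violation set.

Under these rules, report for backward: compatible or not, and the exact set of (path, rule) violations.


backward: BREAKING [(avatar, R2), (score, R2), (weight, R1)]

each type pair in User: writer, then reader
backward for User (reader v2, writer v1):
  int64 -> int64, writer optional: age aligns to age
  float64 -> float64, writer optional: balance aligns to balance
  no writer field matches reader payload
  no writer field matches reader weight
  float32 -> float32, writer optional: price aligns to price
  writer avatar: unknown to reader
  writer score: unknown to reader
  violation R2 at avatar
  violation R2 at score
  violation R1 at weight
  backward on User therefore BREAKING (3)


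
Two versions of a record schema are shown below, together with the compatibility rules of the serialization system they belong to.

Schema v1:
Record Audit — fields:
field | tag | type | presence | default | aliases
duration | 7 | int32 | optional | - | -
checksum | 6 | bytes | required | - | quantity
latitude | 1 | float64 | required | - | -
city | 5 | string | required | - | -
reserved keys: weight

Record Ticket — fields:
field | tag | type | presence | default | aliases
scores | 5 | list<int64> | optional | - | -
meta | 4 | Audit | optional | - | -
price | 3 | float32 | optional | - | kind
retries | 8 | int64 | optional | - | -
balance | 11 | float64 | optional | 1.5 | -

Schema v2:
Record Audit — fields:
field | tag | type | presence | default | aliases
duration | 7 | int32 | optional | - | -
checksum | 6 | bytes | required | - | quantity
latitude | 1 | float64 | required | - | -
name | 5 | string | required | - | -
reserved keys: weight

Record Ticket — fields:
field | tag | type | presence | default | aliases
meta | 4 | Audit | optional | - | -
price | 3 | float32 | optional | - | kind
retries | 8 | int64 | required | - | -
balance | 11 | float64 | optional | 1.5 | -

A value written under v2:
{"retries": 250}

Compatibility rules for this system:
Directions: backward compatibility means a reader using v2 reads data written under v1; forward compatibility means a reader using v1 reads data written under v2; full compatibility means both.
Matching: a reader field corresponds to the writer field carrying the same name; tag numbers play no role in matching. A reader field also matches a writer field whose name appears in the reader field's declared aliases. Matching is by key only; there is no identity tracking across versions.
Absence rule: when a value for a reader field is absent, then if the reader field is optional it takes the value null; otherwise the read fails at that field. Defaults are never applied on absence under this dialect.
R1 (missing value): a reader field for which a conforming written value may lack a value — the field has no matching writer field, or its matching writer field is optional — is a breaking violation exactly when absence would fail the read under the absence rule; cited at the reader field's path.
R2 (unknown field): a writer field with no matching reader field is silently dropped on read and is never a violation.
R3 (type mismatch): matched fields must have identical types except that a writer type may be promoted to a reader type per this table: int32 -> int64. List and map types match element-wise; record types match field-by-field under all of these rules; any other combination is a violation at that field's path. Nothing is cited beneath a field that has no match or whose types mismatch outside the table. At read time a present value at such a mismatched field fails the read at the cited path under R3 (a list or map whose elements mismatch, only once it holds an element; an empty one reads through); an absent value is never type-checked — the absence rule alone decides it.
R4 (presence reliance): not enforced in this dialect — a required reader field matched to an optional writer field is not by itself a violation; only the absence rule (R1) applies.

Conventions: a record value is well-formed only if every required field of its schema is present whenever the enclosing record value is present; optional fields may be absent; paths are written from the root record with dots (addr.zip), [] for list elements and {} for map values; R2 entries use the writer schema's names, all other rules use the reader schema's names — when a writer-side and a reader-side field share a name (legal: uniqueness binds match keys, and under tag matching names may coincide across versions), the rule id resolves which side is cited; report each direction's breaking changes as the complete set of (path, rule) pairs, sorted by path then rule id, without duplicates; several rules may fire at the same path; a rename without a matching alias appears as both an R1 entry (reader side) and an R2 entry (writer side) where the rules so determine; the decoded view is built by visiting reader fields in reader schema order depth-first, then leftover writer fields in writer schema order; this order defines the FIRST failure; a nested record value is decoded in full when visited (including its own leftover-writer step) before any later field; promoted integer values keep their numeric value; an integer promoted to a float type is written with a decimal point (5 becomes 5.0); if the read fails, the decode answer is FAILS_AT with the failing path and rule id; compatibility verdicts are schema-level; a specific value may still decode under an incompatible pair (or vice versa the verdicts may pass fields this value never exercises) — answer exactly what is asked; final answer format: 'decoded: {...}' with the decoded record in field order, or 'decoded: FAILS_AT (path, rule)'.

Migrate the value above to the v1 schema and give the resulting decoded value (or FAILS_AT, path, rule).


each type pair in Ticket: writer, then reader
decode (reader v1):
  scores := null (not supplied -> null)
  meta := null (not supplied -> null)
  price := null (not supplied -> null)
  retries := 250
  balance := null (not supplied -> null)
  => decoded: {"scores": null, "meta": null, "price": null, "retries": 250, "balance": null}
checking off the Ticket differences that do not matter here:
  field retries in record Ticket: optional changed to required -> changes Ticket's schema-level verdicts only — the decode of this value is the same
  removed field scores from record Ticket -> triggers nothing under the printed rules; the Ticket answer is the same either way
  renamed field city to name in record Audit -> changes Ticket's schema-level verdicts only — the decode of this value is the same

decoded: {"scores": null, "meta": null, "price": null, "retries": 250, "balance": null}


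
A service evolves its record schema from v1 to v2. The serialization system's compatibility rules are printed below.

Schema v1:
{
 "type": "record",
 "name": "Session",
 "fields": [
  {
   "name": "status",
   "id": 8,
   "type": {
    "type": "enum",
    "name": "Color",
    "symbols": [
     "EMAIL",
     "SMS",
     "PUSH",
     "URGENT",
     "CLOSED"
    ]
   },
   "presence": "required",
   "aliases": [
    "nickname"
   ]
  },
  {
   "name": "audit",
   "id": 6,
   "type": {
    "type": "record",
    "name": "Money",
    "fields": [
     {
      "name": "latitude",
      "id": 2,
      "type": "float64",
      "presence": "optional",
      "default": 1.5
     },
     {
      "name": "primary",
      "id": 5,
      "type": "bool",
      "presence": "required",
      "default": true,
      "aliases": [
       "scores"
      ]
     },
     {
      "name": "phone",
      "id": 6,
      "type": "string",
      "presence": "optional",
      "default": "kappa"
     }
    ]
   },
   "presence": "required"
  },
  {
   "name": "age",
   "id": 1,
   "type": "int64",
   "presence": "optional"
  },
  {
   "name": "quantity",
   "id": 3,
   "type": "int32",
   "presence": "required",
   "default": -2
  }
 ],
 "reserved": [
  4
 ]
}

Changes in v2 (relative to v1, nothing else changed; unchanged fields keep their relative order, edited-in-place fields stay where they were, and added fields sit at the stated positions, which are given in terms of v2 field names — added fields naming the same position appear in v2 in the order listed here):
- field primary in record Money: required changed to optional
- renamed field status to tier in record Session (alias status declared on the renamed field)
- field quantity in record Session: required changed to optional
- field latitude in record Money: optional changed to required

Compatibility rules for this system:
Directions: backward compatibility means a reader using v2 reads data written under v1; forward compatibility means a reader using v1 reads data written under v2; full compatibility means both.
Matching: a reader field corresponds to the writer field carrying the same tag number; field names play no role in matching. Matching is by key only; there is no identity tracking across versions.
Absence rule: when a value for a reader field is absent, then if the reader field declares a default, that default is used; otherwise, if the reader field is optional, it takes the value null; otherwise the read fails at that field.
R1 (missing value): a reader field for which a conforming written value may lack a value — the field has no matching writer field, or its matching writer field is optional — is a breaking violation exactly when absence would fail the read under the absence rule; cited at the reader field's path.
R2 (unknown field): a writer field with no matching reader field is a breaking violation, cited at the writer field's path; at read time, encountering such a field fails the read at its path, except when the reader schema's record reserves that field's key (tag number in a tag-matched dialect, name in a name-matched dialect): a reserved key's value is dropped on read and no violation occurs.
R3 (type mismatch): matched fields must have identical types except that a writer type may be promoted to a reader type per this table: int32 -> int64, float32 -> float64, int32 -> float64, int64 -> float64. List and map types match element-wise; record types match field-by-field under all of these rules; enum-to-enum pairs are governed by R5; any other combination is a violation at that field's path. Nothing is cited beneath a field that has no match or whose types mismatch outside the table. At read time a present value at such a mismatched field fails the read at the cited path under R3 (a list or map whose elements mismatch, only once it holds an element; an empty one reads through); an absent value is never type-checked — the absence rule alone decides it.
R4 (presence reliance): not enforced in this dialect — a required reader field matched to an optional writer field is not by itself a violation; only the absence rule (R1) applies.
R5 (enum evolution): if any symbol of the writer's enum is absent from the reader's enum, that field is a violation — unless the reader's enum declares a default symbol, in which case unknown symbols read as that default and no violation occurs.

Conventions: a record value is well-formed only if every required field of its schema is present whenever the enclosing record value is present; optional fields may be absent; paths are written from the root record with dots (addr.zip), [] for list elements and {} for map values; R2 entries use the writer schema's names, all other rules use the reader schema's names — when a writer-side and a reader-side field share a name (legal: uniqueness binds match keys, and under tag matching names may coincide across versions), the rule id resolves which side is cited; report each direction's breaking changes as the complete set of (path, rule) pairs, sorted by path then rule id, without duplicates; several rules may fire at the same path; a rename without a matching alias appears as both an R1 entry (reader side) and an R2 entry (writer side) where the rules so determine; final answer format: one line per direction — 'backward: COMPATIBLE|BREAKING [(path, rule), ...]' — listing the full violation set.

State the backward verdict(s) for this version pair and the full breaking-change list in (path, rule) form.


backward: COMPATIBLE []

the writer's type comes first in each Session pair
backward for Session (reader v2, writer v1):
  tier: paired with writer status (Color -> Color; writer required)
  audit: paired with writer audit (Money -> Money; writer required)
  age: paired with writer age (int64 -> int64; writer optional)
  quantity: paired with writer quantity (int32 -> int32; writer required)
  audit.latitude: paired with writer audit.latitude (float64 -> float64; writer optional)
  audit.primary: paired with writer audit.primary (bool -> bool; writer required)
  audit.phone: paired with writer audit.phone (string -> string; writer optional)
  => no violations; backward on Session: COMPATIBLE
ruling out the remaining Session differences:
  field primary in record Money: required changed to optional -> triggers nothing under Session's printed rules — same verdict
  renamed field status to tier in record Session (alias status declared on the renamed field) -> triggers nothing under Session's printed rules — same verdict
  field quantity in record Session: required changed to optional -> triggers nothing under Session's printed rules — same verdict
  field latitude in record Money: optional changed to required -> triggers nothing under Session's printed rules — same verdict


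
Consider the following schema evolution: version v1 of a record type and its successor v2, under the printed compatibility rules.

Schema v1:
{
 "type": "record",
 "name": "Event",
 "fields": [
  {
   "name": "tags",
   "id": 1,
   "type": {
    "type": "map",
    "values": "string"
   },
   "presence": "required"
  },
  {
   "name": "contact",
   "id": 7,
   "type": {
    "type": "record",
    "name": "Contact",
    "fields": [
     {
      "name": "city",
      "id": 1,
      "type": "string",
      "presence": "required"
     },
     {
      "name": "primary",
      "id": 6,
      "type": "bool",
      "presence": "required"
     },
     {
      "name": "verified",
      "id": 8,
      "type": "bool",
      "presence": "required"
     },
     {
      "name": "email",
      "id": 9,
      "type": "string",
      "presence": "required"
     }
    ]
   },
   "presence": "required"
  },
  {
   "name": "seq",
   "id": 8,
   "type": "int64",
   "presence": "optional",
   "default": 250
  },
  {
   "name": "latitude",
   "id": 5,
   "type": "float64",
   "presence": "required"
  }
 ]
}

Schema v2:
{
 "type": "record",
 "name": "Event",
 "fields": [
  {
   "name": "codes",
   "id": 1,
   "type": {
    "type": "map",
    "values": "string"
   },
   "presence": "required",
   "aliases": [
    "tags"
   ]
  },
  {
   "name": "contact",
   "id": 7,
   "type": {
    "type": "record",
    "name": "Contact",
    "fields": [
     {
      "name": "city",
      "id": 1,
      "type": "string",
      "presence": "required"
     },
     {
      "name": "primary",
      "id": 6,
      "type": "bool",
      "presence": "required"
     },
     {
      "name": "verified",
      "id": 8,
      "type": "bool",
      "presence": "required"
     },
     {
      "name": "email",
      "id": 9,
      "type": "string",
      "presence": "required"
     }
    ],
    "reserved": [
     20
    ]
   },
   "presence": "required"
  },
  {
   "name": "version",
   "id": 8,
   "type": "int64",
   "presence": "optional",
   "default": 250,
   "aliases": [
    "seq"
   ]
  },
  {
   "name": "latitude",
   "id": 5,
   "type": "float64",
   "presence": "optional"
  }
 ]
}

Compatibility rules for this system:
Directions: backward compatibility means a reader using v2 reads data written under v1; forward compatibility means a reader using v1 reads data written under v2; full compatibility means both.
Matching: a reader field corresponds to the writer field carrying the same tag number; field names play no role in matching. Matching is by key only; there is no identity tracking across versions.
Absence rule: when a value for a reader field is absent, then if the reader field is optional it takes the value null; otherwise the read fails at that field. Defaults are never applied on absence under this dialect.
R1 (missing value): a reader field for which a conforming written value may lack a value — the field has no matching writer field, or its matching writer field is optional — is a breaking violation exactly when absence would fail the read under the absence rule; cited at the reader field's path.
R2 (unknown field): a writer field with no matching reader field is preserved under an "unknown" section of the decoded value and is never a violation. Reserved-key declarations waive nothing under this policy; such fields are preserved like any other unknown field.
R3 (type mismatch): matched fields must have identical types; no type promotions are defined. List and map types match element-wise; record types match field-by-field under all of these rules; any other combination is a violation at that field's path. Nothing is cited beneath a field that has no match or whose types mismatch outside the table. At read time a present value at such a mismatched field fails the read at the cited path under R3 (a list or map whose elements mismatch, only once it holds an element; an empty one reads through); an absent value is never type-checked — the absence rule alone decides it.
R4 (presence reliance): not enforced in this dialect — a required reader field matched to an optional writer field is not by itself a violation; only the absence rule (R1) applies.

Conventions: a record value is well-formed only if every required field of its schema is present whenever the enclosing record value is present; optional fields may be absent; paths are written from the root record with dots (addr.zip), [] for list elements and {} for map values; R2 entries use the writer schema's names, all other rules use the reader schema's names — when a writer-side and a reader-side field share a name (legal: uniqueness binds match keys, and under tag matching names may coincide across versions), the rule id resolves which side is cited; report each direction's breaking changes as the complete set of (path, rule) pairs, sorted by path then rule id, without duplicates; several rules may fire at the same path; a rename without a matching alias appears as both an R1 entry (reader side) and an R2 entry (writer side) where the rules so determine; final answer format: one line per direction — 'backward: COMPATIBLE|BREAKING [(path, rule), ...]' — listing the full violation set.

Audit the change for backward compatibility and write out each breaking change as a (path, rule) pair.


the writer's type comes first in each Event pair
backward pass over Event, reader schema v2, writer schema v1:
  map<string, string> -> map<string, string>, writer required: codes aligns to tags
  Contact -> Contact, writer required: contact aligns to contact
  int64 -> int64, writer optional: version aligns to seq
  float64 -> float64, writer required: latitude aligns to latitude
  string -> string, writer required: contact.city aligns to contact.city
  bool -> bool, writer required: contact.primary aligns to contact.primary
  bool -> bool, writer required: contact.verified aligns to contact.verified
  string -> string, writer required: contact.email aligns to contact.email
  => no violations; backward on Event: COMPATIBLE
the rest of the Event diff is inert for this question:
  renamed field seq to version in record Event (alias seq declared on the renamed field) -> fires no rule on Event, leaving the asked answer as it is
  field latitude in record Event: required changed to optional -> matters only for Event's forward compatibility — outside the asked direction
  renamed field tags to codes in record Event (alias tags declared on the renamed field) -> fires no rule on Event, leaving the asked answer as it is

backward: COMPATIBLE []


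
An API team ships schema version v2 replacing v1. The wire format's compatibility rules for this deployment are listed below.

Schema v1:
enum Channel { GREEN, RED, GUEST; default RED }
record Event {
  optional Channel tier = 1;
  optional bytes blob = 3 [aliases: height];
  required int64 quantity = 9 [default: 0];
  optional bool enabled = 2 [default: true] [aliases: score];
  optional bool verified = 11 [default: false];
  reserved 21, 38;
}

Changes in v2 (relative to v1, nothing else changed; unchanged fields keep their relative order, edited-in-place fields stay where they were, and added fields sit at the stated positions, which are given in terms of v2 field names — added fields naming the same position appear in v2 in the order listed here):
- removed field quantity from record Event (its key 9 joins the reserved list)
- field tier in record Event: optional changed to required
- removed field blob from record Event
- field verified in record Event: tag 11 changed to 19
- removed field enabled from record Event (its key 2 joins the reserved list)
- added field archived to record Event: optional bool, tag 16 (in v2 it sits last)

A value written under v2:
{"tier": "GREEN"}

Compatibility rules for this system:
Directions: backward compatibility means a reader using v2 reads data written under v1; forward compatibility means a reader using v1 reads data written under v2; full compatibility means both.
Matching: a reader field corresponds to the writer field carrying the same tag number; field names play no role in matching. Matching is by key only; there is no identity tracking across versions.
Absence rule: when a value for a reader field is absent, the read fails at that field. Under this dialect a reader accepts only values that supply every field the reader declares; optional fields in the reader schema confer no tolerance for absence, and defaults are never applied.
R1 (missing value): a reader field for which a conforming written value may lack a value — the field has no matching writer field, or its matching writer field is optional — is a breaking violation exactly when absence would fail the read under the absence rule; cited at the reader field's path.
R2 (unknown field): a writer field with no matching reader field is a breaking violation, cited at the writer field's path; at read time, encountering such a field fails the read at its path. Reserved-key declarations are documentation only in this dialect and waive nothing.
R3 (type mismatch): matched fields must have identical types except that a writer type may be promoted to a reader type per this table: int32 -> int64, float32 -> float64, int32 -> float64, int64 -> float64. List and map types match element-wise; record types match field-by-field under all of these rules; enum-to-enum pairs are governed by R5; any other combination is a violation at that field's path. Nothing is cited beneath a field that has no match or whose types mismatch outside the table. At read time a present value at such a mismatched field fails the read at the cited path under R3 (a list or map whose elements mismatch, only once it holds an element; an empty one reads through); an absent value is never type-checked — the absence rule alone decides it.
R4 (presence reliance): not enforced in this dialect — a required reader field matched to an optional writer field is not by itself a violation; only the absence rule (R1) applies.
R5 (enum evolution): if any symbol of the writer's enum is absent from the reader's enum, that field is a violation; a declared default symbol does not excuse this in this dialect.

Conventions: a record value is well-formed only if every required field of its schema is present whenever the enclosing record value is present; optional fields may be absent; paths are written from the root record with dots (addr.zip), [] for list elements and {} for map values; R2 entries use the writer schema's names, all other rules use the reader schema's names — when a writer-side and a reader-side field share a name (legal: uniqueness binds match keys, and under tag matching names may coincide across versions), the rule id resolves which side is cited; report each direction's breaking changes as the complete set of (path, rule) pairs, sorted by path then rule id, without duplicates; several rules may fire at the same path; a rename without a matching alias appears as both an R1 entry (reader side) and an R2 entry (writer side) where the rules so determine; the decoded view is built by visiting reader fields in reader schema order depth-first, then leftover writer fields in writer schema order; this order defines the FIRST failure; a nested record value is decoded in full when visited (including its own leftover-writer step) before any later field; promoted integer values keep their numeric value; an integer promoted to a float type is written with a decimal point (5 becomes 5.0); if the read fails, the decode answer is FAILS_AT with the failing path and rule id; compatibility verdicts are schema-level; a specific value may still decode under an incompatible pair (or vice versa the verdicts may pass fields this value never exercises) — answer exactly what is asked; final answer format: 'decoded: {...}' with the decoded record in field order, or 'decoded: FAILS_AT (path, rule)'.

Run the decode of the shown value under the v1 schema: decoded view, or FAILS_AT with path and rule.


decoded: FAILS_AT (blob, R1)

the writer's type comes first in each Event pair
migrating the Event value to v1:
  tier := "GREEN"
  read fails at blob under R1 (no fill)
  => FAILS_AT (blob, R1)
the other Event changes do not affect what is asked:
  removed field quantity from record Event (its key 9 joins the reserved list) -> matters for Event compatibility verdicts, not for this value's decode
  field tier in record Event: optional changed to required -> matters for Event compatibility verdicts, not for this value's decode
  field verified in record Event: tag 11 changed to 19 -> matters for Event compatibility verdicts, not for this value's decode
  removed field enabled from record Event (its key 2 joins the reserved list) -> matters for Event compatibility verdicts, not for this value's decode
  added field archived to record Event: optional bool, tag 16 (in v2 it sits last) -> matters for Event compatibility verdicts, not for this value's decode
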